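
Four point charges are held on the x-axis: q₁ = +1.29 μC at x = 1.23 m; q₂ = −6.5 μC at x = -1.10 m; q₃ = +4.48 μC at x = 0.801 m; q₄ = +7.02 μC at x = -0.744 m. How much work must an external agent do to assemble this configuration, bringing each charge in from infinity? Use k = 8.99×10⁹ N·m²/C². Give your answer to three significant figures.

-0.977 J

The work to assemble the configuration equals its total potential energy, U = Σ kqᵢqⱼ/rᵢⱼ over all pairs.
Pair separations: r₁₂ = 2.33 m, r₁₃ = 0.429 m, r₁₄ = 1.97 m, r₂₃ = 1.90 m, r₂₄ = 0.356 m, r₃₄ = 1.54 m.
Summing all 6 pair terms gives U = -0.977 J.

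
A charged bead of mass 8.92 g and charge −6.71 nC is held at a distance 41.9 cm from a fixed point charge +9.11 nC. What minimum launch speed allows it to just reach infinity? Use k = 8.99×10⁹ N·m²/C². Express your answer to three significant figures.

0.0171 m/s

To just escape, total mechanical energy must reach zero at infinity: ½mv²_min + U = 0, so ½mv²_min = −U = |kQq|/r.
|U| = |kQq|/r = (8.99×10⁹ N·m²/C²)(9.11×10⁻⁹)(6.71×10⁻⁹)/(0.419) = 1.31×10⁻⁶ J.
v_min = √(2|U|/m) = √(2·1.31×10⁻⁶/8.92×10⁻³) = 0.0171 m/s.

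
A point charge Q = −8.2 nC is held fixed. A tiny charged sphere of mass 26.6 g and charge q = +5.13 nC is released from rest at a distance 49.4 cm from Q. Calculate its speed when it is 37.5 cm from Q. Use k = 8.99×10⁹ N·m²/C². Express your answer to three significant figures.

4.27×10⁻³ m/s

Only the electrostatic force acts, so mechanical energy is conserved: ½mv² = U₁ − U₂ = kQq(1/r₁ − 1/r₂).
U₁ − U₂ = (8.99×10⁹ N·m²/C²)(-8.20×10⁻⁹ C)(5.13×10⁻⁹ C)(1/0.494 − 1/0.375) = 2.43×10⁻⁷ J.
v = √(2·2.43×10⁻⁷/0.0266) = 4.27×10⁻³ m/s.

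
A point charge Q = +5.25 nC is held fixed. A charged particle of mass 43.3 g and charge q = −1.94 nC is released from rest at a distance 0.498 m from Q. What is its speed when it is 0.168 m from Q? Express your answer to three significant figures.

Only the electrostatic force acts, so mechanical energy is conserved: ½mv² = U₁ − U₂ = kQq(1/r₁ − 1/r₂).
U₁ − U₂ = (8.99×10⁹ N·m²/C²)(5.25×10⁻⁹ C)(-1.94×10⁻⁹ C)(1/0.498 − 1/0.168) = 3.61×10⁻⁷ J.
v = √(2·3.61×10⁻⁷/0.0433) = 4.08×10⁻³ m/s.

4.08×10⁻³ m/s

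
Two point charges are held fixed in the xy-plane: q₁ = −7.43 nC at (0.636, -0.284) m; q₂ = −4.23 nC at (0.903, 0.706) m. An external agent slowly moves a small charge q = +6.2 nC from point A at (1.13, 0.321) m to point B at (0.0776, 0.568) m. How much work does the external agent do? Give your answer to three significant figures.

3.69×10⁻⁷ J

For quasistatic motion the external work equals the change in potential energy: W_ext = qΔV = q(V_B − V_A).
At A: distances to the source charges are 0.781 m, 0.447 m; V_A = Σ kqᵢ/rᵢ = -171 V.
At B: distances to the source charges are 1.02 m, 0.837 m; V_B = Σ kqᵢ/rᵢ = -111 V.
ΔV = V_B − V_A = 59.6 V.
W_ext = qΔV = (6.20×10⁻⁹ C)(59.6 V) = 3.69×10⁻⁷ J.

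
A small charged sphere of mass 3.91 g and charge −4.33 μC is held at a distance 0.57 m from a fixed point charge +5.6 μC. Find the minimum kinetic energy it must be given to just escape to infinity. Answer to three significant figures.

0.382 J

To just escape, total mechanical energy must reach zero at infinity: ½mv²_min + U = 0, so ½mv²_min = −U = |kQq|/r.
|U| = |kQq|/r = (8.99×10⁹ N·m²/C²)(5.60×10⁻⁶)(4.33×10⁻⁶)/(0.570) = 0.382 J.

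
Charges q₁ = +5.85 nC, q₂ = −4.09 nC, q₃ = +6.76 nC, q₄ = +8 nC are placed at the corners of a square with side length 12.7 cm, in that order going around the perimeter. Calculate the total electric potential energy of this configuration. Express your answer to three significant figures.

The assembly work is the sum of pairwise potential energies, U = Σ_{i<j} kqᵢqⱼ/rᵢⱼ.
The four side pairs have separation 0.127 m and the two diagonal pairs 0.180 m.
Summing all 6 pair terms gives U = 3.83×10⁻⁶ J.

3.83×10⁻⁶ J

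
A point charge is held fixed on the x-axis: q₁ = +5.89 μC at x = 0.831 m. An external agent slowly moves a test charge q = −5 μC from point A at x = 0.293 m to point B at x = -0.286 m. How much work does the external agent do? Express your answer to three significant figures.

0.255 J

For quasistatic motion the external work equals the change in potential energy: W_ext = qΔV = q(V_B − V_A).
At A: distance to the source charge is 0.538 m; V_A = kq₁/r = 9.84×10⁴ V.
At B: distance to the source charge is 1.12 m; V_B = kq₁/r = 4.74×10⁴ V.
ΔV = V_B − V_A = -5.10×10⁴ V.
W_ext = qΔV = (-5.00×10⁻⁶ C)(-5.10×10⁴ V) = 0.255 J.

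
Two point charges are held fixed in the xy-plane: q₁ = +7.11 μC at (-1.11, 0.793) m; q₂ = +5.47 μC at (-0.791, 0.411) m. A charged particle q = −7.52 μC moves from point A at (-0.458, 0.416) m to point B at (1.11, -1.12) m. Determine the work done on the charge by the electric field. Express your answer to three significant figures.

-1.43 J

The work done by the electric force is W_field = −ΔU = −q(V_B − V_A) = q(V_A − V_B).
At A: distances to the source charges are 0.753 m, 0.333 m; V_A = Σ kqᵢ/rᵢ = 2.33×10⁵ V.
At B: distances to the source charges are 2.93 m, 2.44 m; V_B = Σ kqᵢ/rᵢ = 4.20×10⁴ V.
ΔV = V_B − V_A = -1.91×10⁵ V.
W_field = −qΔV = −(-7.52×10⁻⁶ C)(-1.91×10⁵ V) = -1.43 J.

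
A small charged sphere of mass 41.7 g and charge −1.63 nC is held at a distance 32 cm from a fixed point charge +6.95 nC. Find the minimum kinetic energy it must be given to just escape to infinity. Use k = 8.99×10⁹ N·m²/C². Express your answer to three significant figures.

3.18×10⁻⁷ J

To just escape, total mechanical energy must reach zero at infinity: ½mv²_min + U = 0, so ½mv²_min = −U = |kQq|/r.
|U| = |kQq|/r = (8.99×10⁹ N·m²/C²)(6.95×10⁻⁹)(1.63×10⁻⁹)/(0.320) = 3.18×10⁻⁷ J.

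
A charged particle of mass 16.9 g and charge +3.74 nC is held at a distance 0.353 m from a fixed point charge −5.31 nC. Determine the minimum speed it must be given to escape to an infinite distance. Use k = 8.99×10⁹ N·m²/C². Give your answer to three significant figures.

7.74×10⁻³ m/s

To just escape, total mechanical energy must reach zero at infinity: ½mv²_min + U = 0, so ½mv²_min = −U = |kQq|/r.
|U| = |kQq|/r = (8.99×10⁹ N·m²/C²)(5.31×10⁻⁹)(3.74×10⁻⁹)/(0.353) = 5.06×10⁻⁷ J.
v_min = √(2|U|/m) = √(2·5.06×10⁻⁷/0.0169) = 7.74×10⁻³ m/s.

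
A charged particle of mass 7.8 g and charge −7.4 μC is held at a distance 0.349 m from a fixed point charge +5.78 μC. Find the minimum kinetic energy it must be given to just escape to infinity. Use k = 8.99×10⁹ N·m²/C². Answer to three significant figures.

1.10 J

To just escape, total mechanical energy must reach zero at infinity: ½mv²_min + U = 0, so ½mv²_min = −U = |kQq|/r.
|U| = |kQq|/r = (8.99×10⁹ N·m²/C²)(5.78×10⁻⁶)(7.40×10⁻⁶)/(0.349) = 1.10 J.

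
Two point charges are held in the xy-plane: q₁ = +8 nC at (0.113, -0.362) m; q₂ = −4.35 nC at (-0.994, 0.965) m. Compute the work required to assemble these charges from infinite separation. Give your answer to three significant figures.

The work to assemble the configuration equals its total potential energy, U = Σ kqᵢqⱼ/rᵢⱼ over all pairs.
Pair separations: r₁₂ = 1.73 m.
U = (-1.81×10⁻⁷) = -1.81×10⁻⁷ J.

-1.81×10⁻⁷ J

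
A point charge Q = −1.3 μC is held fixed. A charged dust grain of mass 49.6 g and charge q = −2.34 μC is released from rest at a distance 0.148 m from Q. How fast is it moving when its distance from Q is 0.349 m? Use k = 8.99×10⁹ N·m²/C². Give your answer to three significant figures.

Only the electrostatic force acts, so mechanical energy is conserved: ½mv² = U₁ − U₂ = kQq(1/r₁ − 1/r₂).
U₁ − U₂ = (8.99×10⁹ N·m²/C²)(-1.30×10⁻⁶ C)(-2.34×10⁻⁶ C)(1/0.148 − 1/0.349) = 0.106 J.
v = √(2·0.106/0.0496) = 2.07 m/s.

2.07 m/s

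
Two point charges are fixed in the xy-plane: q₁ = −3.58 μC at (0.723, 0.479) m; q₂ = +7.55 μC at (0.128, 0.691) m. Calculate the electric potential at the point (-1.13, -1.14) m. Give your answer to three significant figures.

Electric potential is a scalar, so the contributions from each charge add algebraically: V = Σ kqᵢ/rᵢ.
Distances from the field point to each charge: r₁ = 2.46 m, r₂ = 2.22 m.
V = k[(-3.58×10⁻⁶)/(2.46) + (7.55×10⁻⁶)/(2.22)] = 1.75×10⁴ V.

1.75×10⁴ V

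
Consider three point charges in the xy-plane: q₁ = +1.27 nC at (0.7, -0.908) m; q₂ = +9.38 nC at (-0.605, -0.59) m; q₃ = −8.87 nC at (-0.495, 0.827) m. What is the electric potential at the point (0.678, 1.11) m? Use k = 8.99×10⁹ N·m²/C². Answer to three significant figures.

Electric potential is a scalar, so the contributions from each charge add algebraically: V = Σ kqᵢ/rᵢ.
Distances from the field point to each charge: r₁ = 2.02 m, r₂ = 2.13 m, r₃ = 1.21 m.
V = k[(1.27×10⁻⁹)/(2.02) + (9.38×10⁻⁹)/(2.13) + (-8.87×10⁻⁹)/(1.21)] = -20.8 V.

-20.8 V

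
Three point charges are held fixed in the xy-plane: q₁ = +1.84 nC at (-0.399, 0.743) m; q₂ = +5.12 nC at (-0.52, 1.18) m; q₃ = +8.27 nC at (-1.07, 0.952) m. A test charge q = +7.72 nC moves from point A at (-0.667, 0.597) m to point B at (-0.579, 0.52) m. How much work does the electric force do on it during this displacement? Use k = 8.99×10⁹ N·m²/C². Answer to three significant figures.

The work done by the electric force is W_field = −ΔU = −q(V_B − V_A) = q(V_A − V_B).
At A: distances to the source charges are 0.305 m, 0.601 m, 0.537 m; V_A = Σ kqᵢ/rᵢ = 269 V.
At B: distances to the source charges are 0.287 m, 0.663 m, 0.654 m; V_B = Σ kqᵢ/rᵢ = 241 V.
ΔV = V_B − V_A = -28.3 V.
W_field = −qΔV = −(7.72×10⁻⁹ C)(-28.3 V) = 2.19×10⁻⁷ J.

2.19×10⁻⁷ J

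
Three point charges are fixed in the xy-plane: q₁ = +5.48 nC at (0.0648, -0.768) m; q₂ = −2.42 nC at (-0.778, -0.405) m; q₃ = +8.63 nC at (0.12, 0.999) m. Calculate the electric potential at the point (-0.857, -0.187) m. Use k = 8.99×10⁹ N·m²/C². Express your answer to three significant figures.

1.88 V

The total potential is the scalar sum of each charge's contribution, V = Σ kqᵢ/rᵢ.
Distances from the field point to each charge: r₁ = 1.09 m, r₂ = 0.232 m, r₃ = 1.54 m.
V = k[(5.48×10⁻⁹)/(1.09) + (-2.42×10⁻⁹)/(0.232) + (8.63×10⁻⁹)/(1.54)] = 1.88 V.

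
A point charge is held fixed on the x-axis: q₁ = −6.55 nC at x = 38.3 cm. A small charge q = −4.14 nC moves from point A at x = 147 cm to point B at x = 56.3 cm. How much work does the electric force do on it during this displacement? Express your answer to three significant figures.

-1.13×10⁻⁶ J

The work done by the electric force is W_field = −ΔU = −q(V_B − V_A) = q(V_A − V_B).
At A: distance to the source charge is 1.09 m; V_A = kq₁/r = -54.2 V.
At B: distance to the source charge is 0.180 m; V_B = kq₁/r = -327 V.
ΔV = V_B − V_A = -273 V.
W_field = −qΔV = −(-4.14×10⁻⁹ C)(-273 V) = -1.13×10⁻⁶ J.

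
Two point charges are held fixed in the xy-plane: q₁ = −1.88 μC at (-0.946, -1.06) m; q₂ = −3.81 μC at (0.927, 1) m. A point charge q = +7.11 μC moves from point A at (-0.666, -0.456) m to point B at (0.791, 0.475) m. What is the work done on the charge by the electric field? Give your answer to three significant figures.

The work done by the electric force is W_field = −ΔU = −q(V_B − V_A) = q(V_A − V_B).
At A: distances to the source charges are 0.666 m, 2.16 m; V_A = Σ kqᵢ/rᵢ = -4.13×10⁴ V.
At B: distances to the source charges are 2.32 m, 0.542 m; V_B = Σ kqᵢ/rᵢ = -7.04×10⁴ V.
ΔV = V_B − V_A = -2.92×10⁴ V.
W_field = −qΔV = −(7.11×10⁻⁶ C)(-2.92×10⁴ V) = 0.208 J.

0.208 J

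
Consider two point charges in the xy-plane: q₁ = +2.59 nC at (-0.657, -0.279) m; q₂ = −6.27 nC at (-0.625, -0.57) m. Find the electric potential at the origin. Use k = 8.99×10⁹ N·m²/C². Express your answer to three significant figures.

-34.0 V

The total potential is the scalar sum of each charge's contribution, V = Σ kqᵢ/rᵢ.
Distances from the field point to each charge: r₁ = 0.714 m, r₂ = 0.846 m.
V = k[(2.59×10⁻⁹)/(0.714) + (-6.27×10⁻⁹)/(0.846)] = -34.0 V.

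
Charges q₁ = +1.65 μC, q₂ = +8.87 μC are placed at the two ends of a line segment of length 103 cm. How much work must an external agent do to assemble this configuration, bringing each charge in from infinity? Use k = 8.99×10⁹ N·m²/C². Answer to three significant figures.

0.128 J

The work to assemble the configuration equals its total potential energy, U = Σ kqᵢqⱼ/rᵢⱼ over all pairs.
The separation is r = 1.03 m.
U = (0.128) = 0.128 J.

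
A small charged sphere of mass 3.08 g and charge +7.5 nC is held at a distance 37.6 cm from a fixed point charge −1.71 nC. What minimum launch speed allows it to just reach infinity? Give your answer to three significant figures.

0.0141 m/s

To just escape, total mechanical energy must reach zero at infinity: ½mv²_min + U = 0, so ½mv²_min = −U = |kQq|/r.
|U| = |kQq|/r = (8.99×10⁹ N·m²/C²)(1.71×10⁻⁹)(7.50×10⁻⁹)/(0.376) = 3.07×10⁻⁷ J.
v_min = √(2|U|/m) = √(2·3.07×10⁻⁷/3.08×10⁻³) = 0.0141 m/s.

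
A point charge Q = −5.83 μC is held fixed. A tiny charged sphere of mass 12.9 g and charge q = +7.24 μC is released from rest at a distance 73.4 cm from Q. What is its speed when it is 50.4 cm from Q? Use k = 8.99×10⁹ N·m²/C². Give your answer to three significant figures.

Only the electrostatic force acts, so mechanical energy is conserved: ½mv² = U₁ − U₂ = kQq(1/r₁ − 1/r₂).
U₁ − U₂ = (8.99×10⁹ N·m²/C²)(-5.83×10⁻⁶ C)(7.24×10⁻⁶ C)(1/0.734 − 1/0.504) = 0.236 J.
v = √(2·0.236/0.0129) = 6.05 m/s.

6.05 m/s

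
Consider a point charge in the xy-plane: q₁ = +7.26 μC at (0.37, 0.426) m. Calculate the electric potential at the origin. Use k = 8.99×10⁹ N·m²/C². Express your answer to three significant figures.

1.16×10⁵ V

The total potential is the scalar sum of each charge's contribution, V = Σ kqᵢ/rᵢ.
Distances from the field point to each charge: r₁ = 0.564 m.
V = k[(7.26×10⁻⁶)/(0.564)] = 1.16×10⁵ V.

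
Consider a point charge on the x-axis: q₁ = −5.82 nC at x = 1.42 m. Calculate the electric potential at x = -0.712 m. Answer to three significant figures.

Electric potential is a scalar, so the contributions from each charge add algebraically: V = Σ kqᵢ/rᵢ.
V = k[(-5.82×10⁻⁹)/(2.13)] = -24.5 V.

-24.5 V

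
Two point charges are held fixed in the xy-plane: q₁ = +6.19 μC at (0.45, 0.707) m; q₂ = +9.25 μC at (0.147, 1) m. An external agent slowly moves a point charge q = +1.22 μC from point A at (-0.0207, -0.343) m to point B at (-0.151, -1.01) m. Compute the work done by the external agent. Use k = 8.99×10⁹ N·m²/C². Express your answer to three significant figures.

-0.0467 J

For quasistatic motion the external work equals the change in potential energy: W_ext = qΔV = q(V_B − V_A).
At A: distances to the source charges are 1.15 m, 1.35 m; V_A = Σ kqᵢ/rᵢ = 1.10×10⁵ V.
At B: distances to the source charges are 1.82 m, 2.03 m; V_B = Σ kqᵢ/rᵢ = 7.15×10⁴ V.
ΔV = V_B − V_A = -3.83×10⁴ V.
W_ext = qΔV = (1.22×10⁻⁶ C)(-3.83×10⁴ V) = -0.0467 J.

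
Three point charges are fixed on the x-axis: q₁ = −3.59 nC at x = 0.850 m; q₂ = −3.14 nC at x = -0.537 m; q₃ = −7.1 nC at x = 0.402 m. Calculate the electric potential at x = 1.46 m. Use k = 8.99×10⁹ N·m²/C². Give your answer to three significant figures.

Electric potential is a scalar, so the contributions from each charge add algebraically: V = Σ kqᵢ/rᵢ.
Distances from the field point to each charge: r₁ = 0.610 m, r₂ = 2.00 m, r₃ = 1.06 m.
V = k[(-3.59×10⁻⁹)/(0.610) + (-3.14×10⁻⁹)/(2.00) + (-7.10×10⁻⁹)/(1.06)] = -127 V.

-127 V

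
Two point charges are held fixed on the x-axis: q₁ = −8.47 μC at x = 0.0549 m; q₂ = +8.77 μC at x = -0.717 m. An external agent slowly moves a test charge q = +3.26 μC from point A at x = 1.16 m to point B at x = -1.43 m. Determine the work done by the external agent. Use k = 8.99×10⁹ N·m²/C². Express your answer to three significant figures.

For quasistatic motion the external work equals the change in potential energy: W_ext = qΔV = q(V_B − V_A).
At A: distances to the source charges are 1.11 m, 1.88 m; V_A = Σ kqᵢ/rᵢ = -2.69×10⁴ V.
At B: distances to the source charges are 1.48 m, 0.713 m; V_B = Σ kqᵢ/rᵢ = 5.93×10⁴ V.
ΔV = V_B − V_A = 8.62×10⁴ V.
W_ext = qΔV = (3.26×10⁻⁶ C)(8.62×10⁴ V) = 0.281 J.

0.281 J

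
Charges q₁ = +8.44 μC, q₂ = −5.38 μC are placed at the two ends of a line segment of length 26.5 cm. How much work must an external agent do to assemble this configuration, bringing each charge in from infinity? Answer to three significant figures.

-1.54 J

The work to assemble the configuration equals its total potential energy, U = Σ kqᵢqⱼ/rᵢⱼ over all pairs.
The separation is r = 0.265 m.
U = (-1.54) = -1.54 J.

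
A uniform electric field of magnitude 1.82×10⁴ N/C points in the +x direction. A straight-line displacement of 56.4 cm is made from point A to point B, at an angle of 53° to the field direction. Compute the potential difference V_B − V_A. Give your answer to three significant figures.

-6180 V

Only the component of displacement along E changes the potential: ΔV = −E·d·cosθ.
ΔV = −(1.82×10⁴ V/m)(0.564 m)cos53° = -6180 V.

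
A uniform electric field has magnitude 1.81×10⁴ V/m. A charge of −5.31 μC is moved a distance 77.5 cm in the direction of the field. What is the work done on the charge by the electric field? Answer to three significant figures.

-0.0745 J

The potential change for a displacement 77.5 cm in the direction of the field is ΔV = −Ed = -1.40×10⁴ V.
W_field = −qΔV = -0.0745 J.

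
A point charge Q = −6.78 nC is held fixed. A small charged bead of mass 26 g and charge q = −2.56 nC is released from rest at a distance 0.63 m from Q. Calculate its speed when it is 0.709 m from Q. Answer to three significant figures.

Only the electrostatic force acts, so mechanical energy is conserved: ½mv² = U₁ − U₂ = kQq(1/r₁ − 1/r₂).
U₁ − U₂ = (8.99×10⁹ N·m²/C²)(-6.78×10⁻⁹ C)(-2.56×10⁻⁹ C)(1/0.630 − 1/0.709) = 2.76×10⁻⁸ J.
v = √(2·2.76×10⁻⁸/0.0260) = 1.46×10⁻³ m/s.

1.46×10⁻³ m/s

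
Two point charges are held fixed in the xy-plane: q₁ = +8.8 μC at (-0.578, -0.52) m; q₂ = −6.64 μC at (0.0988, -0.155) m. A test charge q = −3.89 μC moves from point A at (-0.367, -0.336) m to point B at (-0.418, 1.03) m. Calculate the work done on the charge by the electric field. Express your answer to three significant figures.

The work done by the electric force is W_field = −ΔU = −q(V_B − V_A) = q(V_A − V_B).
At A: distances to the source charges are 0.280 m, 0.500 m; V_A = Σ kqᵢ/rᵢ = 1.63×10⁵ V.
At B: distances to the source charges are 1.56 m, 1.29 m; V_B = Σ kqᵢ/rᵢ = 4600 V.
ΔV = V_B − V_A = -1.59×10⁵ V.
W_field = −qΔV = −(-3.89×10⁻⁶ C)(-1.59×10⁵ V) = -0.617 J.

-0.617 J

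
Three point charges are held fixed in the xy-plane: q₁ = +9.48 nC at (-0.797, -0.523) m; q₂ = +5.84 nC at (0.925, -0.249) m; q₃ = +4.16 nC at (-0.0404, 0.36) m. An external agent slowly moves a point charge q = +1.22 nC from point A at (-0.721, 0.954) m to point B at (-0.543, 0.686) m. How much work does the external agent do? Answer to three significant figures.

4.49×10⁻⁸ J

For quasistatic motion the external work equals the change in potential energy: W_ext = qΔV = q(V_B − V_A).
At A: distances to the source charges are 1.48 m, 2.04 m, 0.903 m; V_A = Σ kqᵢ/rᵢ = 125 V.
At B: distances to the source charges are 1.24 m, 1.74 m, 0.599 m; V_B = Σ kqᵢ/rᵢ = 162 V.
ΔV = V_B − V_A = 36.8 V.
W_ext = qΔV = (1.22×10⁻⁹ C)(36.8 V) = 4.49×10⁻⁸ J.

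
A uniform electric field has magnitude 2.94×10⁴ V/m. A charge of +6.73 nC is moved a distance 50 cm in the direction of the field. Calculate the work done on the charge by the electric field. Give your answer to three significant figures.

9.89×10⁻⁵ J

The potential change for a displacement 50 cm in the direction of the field is ΔV = −Ed = -1.47×10⁴ V.
W_field = −qΔV = 9.89×10⁻⁵ J.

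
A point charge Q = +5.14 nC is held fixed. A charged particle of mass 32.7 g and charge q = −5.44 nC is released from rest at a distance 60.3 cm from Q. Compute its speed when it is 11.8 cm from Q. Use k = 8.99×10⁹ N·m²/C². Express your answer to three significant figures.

Only the electrostatic force acts, so mechanical energy is conserved: ½mv² = U₁ − U₂ = kQq(1/r₁ − 1/r₂).
U₁ − U₂ = (8.99×10⁹ N·m²/C²)(5.14×10⁻⁹ C)(-5.44×10⁻⁹ C)(1/0.603 − 1/0.118) = 1.71×10⁻⁶ J.
v = √(2·1.71×10⁻⁶/0.0327) = 0.0102 m/s.

0.0102 m/s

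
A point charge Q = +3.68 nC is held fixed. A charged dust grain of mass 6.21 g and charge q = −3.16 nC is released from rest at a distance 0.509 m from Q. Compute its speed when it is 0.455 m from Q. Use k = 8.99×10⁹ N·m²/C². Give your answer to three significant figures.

2.80×10⁻³ m/s

Only the electrostatic force acts, so mechanical energy is conserved: ½mv² = U₁ − U₂ = kQq(1/r₁ − 1/r₂).
U₁ − U₂ = (8.99×10⁹ N·m²/C²)(3.68×10⁻⁹ C)(-3.16×10⁻⁹ C)(1/0.509 − 1/0.455) = 2.44×10⁻⁸ J.
v = √(2·2.44×10⁻⁸/6.21×10⁻³) = 2.80×10⁻³ m/s.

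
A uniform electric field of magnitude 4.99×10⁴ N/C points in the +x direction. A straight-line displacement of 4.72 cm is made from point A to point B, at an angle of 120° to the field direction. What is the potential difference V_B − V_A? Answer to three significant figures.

Only the component of displacement along E changes the potential: ΔV = −E·d·cosθ.
ΔV = −(4.99×10⁴ V/m)(0.0472 m)cos120° = 1180 V.

1180 V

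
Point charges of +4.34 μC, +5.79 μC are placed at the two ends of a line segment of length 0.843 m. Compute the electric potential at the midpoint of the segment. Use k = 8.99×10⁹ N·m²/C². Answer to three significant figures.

2.16×10⁵ V

Electric potential is a scalar, so the contributions from each charge add algebraically: V = Σ kqᵢ/rᵢ.
Each charge is 0.421 m from the midpoint.
V = k[(4.34×10⁻⁶)/(0.421) + (5.79×10⁻⁶)/(0.421)] = 2.16×10⁵ V.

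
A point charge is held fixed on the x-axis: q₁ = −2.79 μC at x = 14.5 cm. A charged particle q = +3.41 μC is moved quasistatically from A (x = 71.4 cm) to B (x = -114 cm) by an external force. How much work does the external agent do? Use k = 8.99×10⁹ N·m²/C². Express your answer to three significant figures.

For quasistatic motion the external work equals the change in potential energy: W_ext = qΔV = q(V_B − V_A).
At A: distance to the source charge is 0.569 m; V_A = kq₁/r = -4.41×10⁴ V.
At B: distance to the source charge is 1.28 m; V_B = kq₁/r = -1.95×10⁴ V.
ΔV = V_B − V_A = 2.46×10⁴ V.
W_ext = qΔV = (3.41×10⁻⁶ C)(2.46×10⁴ V) = 0.0838 J.

0.0838 J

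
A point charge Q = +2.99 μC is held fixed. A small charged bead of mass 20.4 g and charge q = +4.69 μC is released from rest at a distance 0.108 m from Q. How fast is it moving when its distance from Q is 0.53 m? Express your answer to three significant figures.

Only the electrostatic force acts, so mechanical energy is conserved: ½mv² = U₁ − U₂ = kQq(1/r₁ − 1/r₂).
U₁ − U₂ = (8.99×10⁹ N·m²/C²)(2.99×10⁻⁶ C)(4.69×10⁻⁶ C)(1/0.108 − 1/0.530) = 0.929 J.
v = √(2·0.929/0.0204) = 9.55 m/s.

9.55 m/s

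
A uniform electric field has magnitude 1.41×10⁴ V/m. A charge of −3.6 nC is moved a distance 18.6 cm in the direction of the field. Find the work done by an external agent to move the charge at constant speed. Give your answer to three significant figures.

The potential change for a displacement 18.6 cm in the direction of the field is ΔV = −Ed = -2620 V.
W_ext = qΔV = 9.44×10⁻⁶ J.

9.44×10⁻⁶ J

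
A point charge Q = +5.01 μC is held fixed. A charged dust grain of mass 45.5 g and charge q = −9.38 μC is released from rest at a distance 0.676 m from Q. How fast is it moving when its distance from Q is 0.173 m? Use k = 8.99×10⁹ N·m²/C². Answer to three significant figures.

8.94 m/s

Only the electrostatic force acts, so mechanical energy is conserved: ½mv² = U₁ − U₂ = kQq(1/r₁ − 1/r₂).
U₁ − U₂ = (8.99×10⁹ N·m²/C²)(5.01×10⁻⁶ C)(-9.38×10⁻⁶ C)(1/0.676 − 1/0.173) = 1.82 J.
v = √(2·1.82/0.0455) = 8.94 m/s.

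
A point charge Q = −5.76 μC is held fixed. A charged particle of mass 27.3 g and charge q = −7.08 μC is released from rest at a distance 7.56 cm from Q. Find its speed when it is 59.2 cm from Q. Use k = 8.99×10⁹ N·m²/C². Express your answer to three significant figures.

Only the electrostatic force acts, so mechanical energy is conserved: ½mv² = U₁ − U₂ = kQq(1/r₁ − 1/r₂).
U₁ − U₂ = (8.99×10⁹ N·m²/C²)(-5.76×10⁻⁶ C)(-7.08×10⁻⁶ C)(1/0.0756 − 1/0.592) = 4.23 J.
v = √(2·4.23/0.0273) = 17.6 m/s.

17.6 m/s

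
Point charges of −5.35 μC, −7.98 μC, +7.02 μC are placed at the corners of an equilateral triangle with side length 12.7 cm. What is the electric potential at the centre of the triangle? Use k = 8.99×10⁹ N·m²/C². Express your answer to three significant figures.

The total potential is the scalar sum of each charge's contribution, V = Σ kqᵢ/rᵢ.
The distance from each vertex to the centroid is a/√3 = 0.0733 m.
V = k[(-5.35×10⁻⁶)/(0.0733) + (-7.98×10⁻⁶)/(0.0733) + (7.02×10⁻⁶)/(0.0733)] = -7.74×10⁵ V.

-7.74×10⁵ V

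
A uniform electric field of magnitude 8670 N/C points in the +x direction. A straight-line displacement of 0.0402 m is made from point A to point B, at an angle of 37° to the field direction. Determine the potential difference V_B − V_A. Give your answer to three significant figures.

Only the component of displacement along E changes the potential: ΔV = −E·d·cosθ.
ΔV = −(8670 V/m)(0.0402 m)cos37° = -278 V.

-278 V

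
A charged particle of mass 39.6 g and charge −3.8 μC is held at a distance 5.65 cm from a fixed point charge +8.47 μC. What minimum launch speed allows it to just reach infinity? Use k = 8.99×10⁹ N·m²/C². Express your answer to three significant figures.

16.1 m/s

To just escape, total mechanical energy must reach zero at infinity: ½mv²_min + U = 0, so ½mv²_min = −U = |kQq|/r.
|U| = |kQq|/r = (8.99×10⁹ N·m²/C²)(8.47×10⁻⁶)(3.80×10⁻⁶)/(0.0565) = 5.12 J.
v_min = √(2|U|/m) = √(2·5.12/0.0396) = 16.1 m/s.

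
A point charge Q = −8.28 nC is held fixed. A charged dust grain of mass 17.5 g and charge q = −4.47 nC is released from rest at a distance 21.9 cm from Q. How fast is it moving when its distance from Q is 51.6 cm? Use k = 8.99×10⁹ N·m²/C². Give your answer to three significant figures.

Only the electrostatic force acts, so mechanical energy is conserved: ½mv² = U₁ − U₂ = kQq(1/r₁ − 1/r₂).
U₁ − U₂ = (8.99×10⁹ N·m²/C²)(-8.28×10⁻⁹ C)(-4.47×10⁻⁹ C)(1/0.219 − 1/0.516) = 8.75×10⁻⁷ J.
v = √(2·8.75×10⁻⁷/0.0175) = 0.0100 m/s.

0.0100 m/s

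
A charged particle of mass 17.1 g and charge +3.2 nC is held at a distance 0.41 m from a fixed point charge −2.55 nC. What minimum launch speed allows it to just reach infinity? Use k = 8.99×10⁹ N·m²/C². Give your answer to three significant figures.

To just escape, total mechanical energy must reach zero at infinity: ½mv²_min + U = 0, so ½mv²_min = −U = |kQq|/r.
|U| = |kQq|/r = (8.99×10⁹ N·m²/C²)(2.55×10⁻⁹)(3.20×10⁻⁹)/(0.410) = 1.79×10⁻⁷ J.
v_min = √(2|U|/m) = √(2·1.79×10⁻⁷/0.0171) = 4.57×10⁻³ m/s.

4.57×10⁻³ m/s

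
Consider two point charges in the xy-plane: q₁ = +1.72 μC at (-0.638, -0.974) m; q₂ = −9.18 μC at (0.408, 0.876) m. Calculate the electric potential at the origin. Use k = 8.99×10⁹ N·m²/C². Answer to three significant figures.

-7.21×10⁴ V

The total potential is the scalar sum of each charge's contribution, V = Σ kqᵢ/rᵢ.
Distances from the field point to each charge: r₁ = 1.16 m, r₂ = 0.966 m.
V = k[(1.72×10⁻⁶)/(1.16) + (-9.18×10⁻⁶)/(0.966)] = -7.21×10⁴ V.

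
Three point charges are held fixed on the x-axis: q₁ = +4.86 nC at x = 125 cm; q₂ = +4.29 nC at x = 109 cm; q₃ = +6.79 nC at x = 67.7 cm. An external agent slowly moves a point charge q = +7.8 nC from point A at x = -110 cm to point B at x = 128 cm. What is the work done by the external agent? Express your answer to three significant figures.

1.32×10⁻⁵ J

For quasistatic motion the external work equals the change in potential energy: W_ext = qΔV = q(V_B − V_A).
At A: distances to the source charges are 2.35 m, 2.19 m, 1.78 m; V_A = Σ kqᵢ/rᵢ = 70.6 V.
At B: distances to the source charges are 0.0300 m, 0.190 m, 0.603 m; V_B = Σ kqᵢ/rᵢ = 1760 V.
ΔV = V_B − V_A = 1690 V.
W_ext = qΔV = (7.80×10⁻⁹ C)(1690 V) = 1.32×10⁻⁵ J.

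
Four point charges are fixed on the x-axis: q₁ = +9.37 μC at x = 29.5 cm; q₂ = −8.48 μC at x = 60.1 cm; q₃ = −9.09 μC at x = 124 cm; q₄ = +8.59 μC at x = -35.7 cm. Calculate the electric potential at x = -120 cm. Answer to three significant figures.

Electric potential is a scalar, so the contributions from each charge add algebraically: V = Σ kqᵢ/rᵢ.
Distances from the field point to each charge: r₁ = 1.49 m, r₂ = 1.80 m, r₃ = 2.44 m, r₄ = 0.843 m.
V = k[(9.37×10⁻⁶)/(1.49) + (-8.48×10⁻⁶)/(1.80) + (-9.09×10⁻⁶)/(2.44) + (8.59×10⁻⁶)/(0.843)] = 7.21×10⁴ V.

7.21×10⁴ V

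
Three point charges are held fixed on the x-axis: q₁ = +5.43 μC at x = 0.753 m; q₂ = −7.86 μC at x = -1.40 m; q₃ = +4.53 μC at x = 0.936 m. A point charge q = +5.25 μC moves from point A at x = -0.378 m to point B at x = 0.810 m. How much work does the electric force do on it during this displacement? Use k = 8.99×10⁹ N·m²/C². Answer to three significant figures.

The work done by the electric force is W_field = −ΔU = −q(V_B − V_A) = q(V_A − V_B).
At A: distances to the source charges are 1.13 m, 1.02 m, 1.31 m; V_A = Σ kqᵢ/rᵢ = 5010 V.
At B: distances to the source charges are 0.0570 m, 2.21 m, 0.126 m; V_B = Σ kqᵢ/rᵢ = 1.15×10⁶ V.
ΔV = V_B − V_A = 1.14×10⁶ V.
W_field = −qΔV = −(5.25×10⁻⁶ C)(1.14×10⁶ V) = -6.00 J.

-6.00 J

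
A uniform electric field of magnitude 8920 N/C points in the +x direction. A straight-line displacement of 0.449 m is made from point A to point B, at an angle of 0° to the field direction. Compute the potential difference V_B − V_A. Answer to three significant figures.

-4010 V

Only the component of displacement along E changes the potential: ΔV = −E·d·cosθ.
ΔV = −(8920 V/m)(0.449 m)cos0° = -4010 V.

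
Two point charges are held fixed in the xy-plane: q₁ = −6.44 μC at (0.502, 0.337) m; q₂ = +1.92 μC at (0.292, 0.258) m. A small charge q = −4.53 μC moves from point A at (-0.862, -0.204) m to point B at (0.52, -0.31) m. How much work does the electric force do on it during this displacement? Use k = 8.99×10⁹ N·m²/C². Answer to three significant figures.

-0.162 J

The work done by the electric force is W_field = −ΔU = −q(V_B − V_A) = q(V_A − V_B).
At A: distances to the source charges are 1.47 m, 1.24 m; V_A = Σ kqᵢ/rᵢ = -2.56×10⁴ V.
At B: distances to the source charges are 0.647 m, 0.612 m; V_B = Σ kqᵢ/rᵢ = -6.12×10⁴ V.
ΔV = V_B − V_A = -3.57×10⁴ V.
W_field = −qΔV = −(-4.53×10⁻⁶ C)(-3.57×10⁴ V) = -0.162 J.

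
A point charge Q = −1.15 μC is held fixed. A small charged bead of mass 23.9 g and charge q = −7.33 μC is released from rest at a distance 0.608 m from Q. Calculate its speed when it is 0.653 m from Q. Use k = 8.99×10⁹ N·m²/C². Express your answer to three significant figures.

Only the electrostatic force acts, so mechanical energy is conserved: ½mv² = U₁ − U₂ = kQq(1/r₁ − 1/r₂).
U₁ − U₂ = (8.99×10⁹ N·m²/C²)(-1.15×10⁻⁶ C)(-7.33×10⁻⁶ C)(1/0.608 − 1/0.653) = 8.59×10⁻³ J.
v = √(2·8.59×10⁻³/0.0239) = 0.848 m/s.

0.848 m/s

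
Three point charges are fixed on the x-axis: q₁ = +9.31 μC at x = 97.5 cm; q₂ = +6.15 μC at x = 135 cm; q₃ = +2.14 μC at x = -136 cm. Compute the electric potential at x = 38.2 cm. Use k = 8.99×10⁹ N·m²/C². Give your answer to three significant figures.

2.09×10⁵ V

Electric potential is a scalar, so the contributions from each charge add algebraically: V = Σ kqᵢ/rᵢ.
Distances from the field point to each charge: r₁ = 0.593 m, r₂ = 0.968 m, r₃ = 1.74 m.
V = k[(9.31×10⁻⁶)/(0.593) + (6.15×10⁻⁶)/(0.968) + (2.14×10⁻⁶)/(1.74)] = 2.09×10⁵ V.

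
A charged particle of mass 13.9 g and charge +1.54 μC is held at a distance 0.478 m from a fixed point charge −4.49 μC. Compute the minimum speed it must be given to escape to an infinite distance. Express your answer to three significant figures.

4.33 m/s

To just escape, total mechanical energy must reach zero at infinity: ½mv²_min + U = 0, so ½mv²_min = −U = |kQq|/r.
|U| = |kQq|/r = (8.99×10⁹ N·m²/C²)(4.49×10⁻⁶)(1.54×10⁻⁶)/(0.478) = 0.130 J.
v_min = √(2|U|/m) = √(2·0.130/0.0139) = 4.33 m/s.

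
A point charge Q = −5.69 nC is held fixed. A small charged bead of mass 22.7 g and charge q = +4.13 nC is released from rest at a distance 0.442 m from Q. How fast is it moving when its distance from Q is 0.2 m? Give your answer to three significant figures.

7.14×10⁻³ m/s

Only the electrostatic force acts, so mechanical energy is conserved: ½mv² = U₁ − U₂ = kQq(1/r₁ − 1/r₂).
U₁ − U₂ = (8.99×10⁹ N·m²/C²)(-5.69×10⁻⁹ C)(4.13×10⁻⁹ C)(1/0.442 − 1/0.200) = 5.78×10⁻⁷ J.
v = √(2·5.78×10⁻⁷/0.0227) = 7.14×10⁻³ m/s.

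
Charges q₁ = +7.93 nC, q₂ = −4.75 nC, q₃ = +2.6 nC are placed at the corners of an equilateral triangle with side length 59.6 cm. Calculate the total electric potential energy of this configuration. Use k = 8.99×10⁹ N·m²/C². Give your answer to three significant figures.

-4.43×10⁻⁷ J

The assembly work is the sum of pairwise potential energies, U = Σ_{i<j} kqᵢqⱼ/rᵢⱼ.
All three pair separations equal the side length, 0.596 m.
U = (-5.68×10⁻⁷) + (3.11×10⁻⁷) + (-1.86×10⁻⁷) = -4.43×10⁻⁷ J.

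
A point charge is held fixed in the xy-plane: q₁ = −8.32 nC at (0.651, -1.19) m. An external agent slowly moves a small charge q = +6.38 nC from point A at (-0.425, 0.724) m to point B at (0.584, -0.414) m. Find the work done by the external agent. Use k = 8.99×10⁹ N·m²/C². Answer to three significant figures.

-3.95×10⁻⁷ J

For quasistatic motion the external work equals the change in potential energy: W_ext = qΔV = q(V_B − V_A).
At A: distance to the source charge is 2.20 m; V_A = kq₁/r = -34.1 V.
At B: distance to the source charge is 0.779 m; V_B = kq₁/r = -96.0 V.
ΔV = V_B − V_A = -62.0 V.
W_ext = qΔV = (6.38×10⁻⁹ C)(-62.0 V) = -3.95×10⁻⁷ J.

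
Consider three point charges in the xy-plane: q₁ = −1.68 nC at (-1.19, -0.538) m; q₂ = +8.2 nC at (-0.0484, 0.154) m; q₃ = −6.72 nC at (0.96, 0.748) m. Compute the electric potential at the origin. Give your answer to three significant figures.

Electric potential is a scalar, so the contributions from each charge add algebraically: V = Σ kqᵢ/rᵢ.
Distances from the field point to each charge: r₁ = 1.31 m, r₂ = 0.161 m, r₃ = 1.22 m.
V = k[(-1.68×10⁻⁹)/(1.31) + (8.20×10⁻⁹)/(0.161) + (-6.72×10⁻⁹)/(1.22)] = 395 V.

395 V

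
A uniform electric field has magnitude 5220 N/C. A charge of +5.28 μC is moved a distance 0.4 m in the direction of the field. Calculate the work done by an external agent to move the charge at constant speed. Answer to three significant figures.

The potential change for a displacement 0.4 m in the direction of the field is ΔV = −Ed = -2090 V.
W_ext = qΔV = -0.0110 J.

-0.0110 J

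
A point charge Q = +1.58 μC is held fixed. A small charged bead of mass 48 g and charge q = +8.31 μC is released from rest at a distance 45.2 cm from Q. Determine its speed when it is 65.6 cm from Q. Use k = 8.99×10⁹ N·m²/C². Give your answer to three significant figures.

Only the electrostatic force acts, so mechanical energy is conserved: ½mv² = U₁ − U₂ = kQq(1/r₁ − 1/r₂).
U₁ − U₂ = (8.99×10⁹ N·m²/C²)(1.58×10⁻⁶ C)(8.31×10⁻⁶ C)(1/0.452 − 1/0.656) = 0.0812 J.
v = √(2·0.0812/0.0480) = 1.84 m/s.

1.84 m/s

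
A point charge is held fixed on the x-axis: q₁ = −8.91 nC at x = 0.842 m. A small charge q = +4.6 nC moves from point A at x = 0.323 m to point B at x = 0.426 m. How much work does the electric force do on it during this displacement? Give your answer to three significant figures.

1.76×10⁻⁷ J

The work done by the electric force is W_field = −ΔU = −q(V_B − V_A) = q(V_A − V_B).
At A: distance to the source charge is 0.519 m; V_A = kq₁/r = -154 V.
At B: distance to the source charge is 0.416 m; V_B = kq₁/r = -193 V.
ΔV = V_B − V_A = -38.2 V.
W_field = −qΔV = −(4.60×10⁻⁹ C)(-38.2 V) = 1.76×10⁻⁷ J.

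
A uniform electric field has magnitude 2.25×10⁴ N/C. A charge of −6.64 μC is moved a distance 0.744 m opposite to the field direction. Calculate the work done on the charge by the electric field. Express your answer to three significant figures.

0.111 J

The potential change for a displacement 0.744 m opposite to the field direction is ΔV = +Ed = 1.67×10⁴ V.
W_field = −qΔV = 0.111 J.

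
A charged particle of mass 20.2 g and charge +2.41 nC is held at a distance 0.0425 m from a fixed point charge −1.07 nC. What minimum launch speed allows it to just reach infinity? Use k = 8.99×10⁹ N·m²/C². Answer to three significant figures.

7.35×10⁻³ m/s

To just escape, total mechanical energy must reach zero at infinity: ½mv²_min + U = 0, so ½mv²_min = −U = |kQq|/r.
|U| = |kQq|/r = (8.99×10⁹ N·m²/C²)(1.07×10⁻⁹)(2.41×10⁻⁹)/(0.0425) = 5.45×10⁻⁷ J.
v_min = √(2|U|/m) = √(2·5.45×10⁻⁷/0.0202) = 7.35×10⁻³ m/s.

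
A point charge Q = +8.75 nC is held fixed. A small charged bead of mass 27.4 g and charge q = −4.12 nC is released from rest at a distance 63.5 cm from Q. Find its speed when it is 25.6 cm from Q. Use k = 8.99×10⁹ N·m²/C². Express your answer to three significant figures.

Only the electrostatic force acts, so mechanical energy is conserved: ½mv² = U₁ − U₂ = kQq(1/r₁ − 1/r₂).
U₁ − U₂ = (8.99×10⁹ N·m²/C²)(8.75×10⁻⁹ C)(-4.12×10⁻⁹ C)(1/0.635 − 1/0.256) = 7.56×10⁻⁷ J.
v = √(2·7.56×10⁻⁷/0.0274) = 7.43×10⁻³ m/s.

7.43×10⁻³ m/s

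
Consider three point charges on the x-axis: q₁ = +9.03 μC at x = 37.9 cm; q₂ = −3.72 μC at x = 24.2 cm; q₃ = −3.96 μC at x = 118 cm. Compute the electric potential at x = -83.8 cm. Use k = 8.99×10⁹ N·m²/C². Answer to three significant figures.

The total potential is the scalar sum of each charge's contribution, V = Σ kqᵢ/rᵢ.
Distances from the field point to each charge: r₁ = 1.22 m, r₂ = 1.08 m, r₃ = 2.02 m.
V = k[(9.03×10⁻⁶)/(1.22) + (-3.72×10⁻⁶)/(1.08) + (-3.96×10⁻⁶)/(2.02)] = 1.81×10⁴ V.

1.81×10⁴ V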